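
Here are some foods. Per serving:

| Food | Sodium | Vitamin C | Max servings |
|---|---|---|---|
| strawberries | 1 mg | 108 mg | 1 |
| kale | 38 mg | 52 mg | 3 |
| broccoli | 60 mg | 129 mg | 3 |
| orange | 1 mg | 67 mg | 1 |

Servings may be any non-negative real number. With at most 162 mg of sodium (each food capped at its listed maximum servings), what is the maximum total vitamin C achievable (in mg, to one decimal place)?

519.0 mg

Vitamin C per mg sodium: strawberries 108, orange 67, broccoli 2.15, kale 1.368.
Take 1 serving of strawberries: uses 1 mg sodium, +108.0 mg vitamin C (running total 108.0 mg).
Take 1 serving of orange: uses 1 mg sodium, +67.0 mg vitamin C (running total 175.0 mg).
Take 2.667 servings of broccoli: uses 160 mg sodium, +344.0 mg vitamin C (running total 519.0 mg).
Filling greedily by vitamin C-per-mg sodium is optimal for one linear limit, giving 519.0 mg.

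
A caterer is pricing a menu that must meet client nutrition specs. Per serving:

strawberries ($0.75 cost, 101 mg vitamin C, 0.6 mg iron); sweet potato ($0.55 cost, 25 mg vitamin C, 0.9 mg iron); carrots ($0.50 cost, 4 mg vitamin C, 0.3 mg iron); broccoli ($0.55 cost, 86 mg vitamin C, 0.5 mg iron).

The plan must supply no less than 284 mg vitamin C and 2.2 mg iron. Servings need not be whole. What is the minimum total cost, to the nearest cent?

With two linear requirements the optimum uses one or two foods; enumerate the corners.
strawberries only: max(284/101, 2.2/0.6) = 3.667 servings → $2.75.
sweet potato only: max(284/25, 2.2/0.9) = 11.36 servings → $6.25.
carrots only: max(284/4, 2.2/0.3) = 71 servings → $35.50.
broccoli only: max(284/86, 2.2/0.5) = 4.4 servings → $2.42.
strawberries + sweet potato with both tight: 2.643 servings and 0.6825 servings → $2.36.
strawberries + carrots with both tight: 2.738 servings and 1.857 servings → $2.98.
strawberries + broccoli: intersection lies outside the first quadrant.
sweet potato + carrots: the both-tight solution has a negative serving — not a feasible corner.
sweet potato + broccoli with both tight: 0.7273 servings and 3.091 servings → $2.10.
carrots + broccoli with both tight: 1.983 servings and 3.21 servings → $2.76.
Cheapest feasible corner: $2.10.

$2.10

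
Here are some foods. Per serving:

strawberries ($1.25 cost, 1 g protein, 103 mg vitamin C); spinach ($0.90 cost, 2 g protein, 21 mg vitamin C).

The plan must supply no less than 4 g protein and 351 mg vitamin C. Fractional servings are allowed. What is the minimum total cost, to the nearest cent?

$4.47

For a min-cost LP with two ≥-constraints, a basic feasible solution has at most two positive variables.
strawberries only: max(4/1, 351/103) = 4 servings → $5.00.
spinach only: max(4/2, 351/21) = 16.71 servings → $15.04.
strawberries + spinach with both tight: 3.341 servings and 0.3297 servings → $4.47.
So the least-cost plan costs $4.47.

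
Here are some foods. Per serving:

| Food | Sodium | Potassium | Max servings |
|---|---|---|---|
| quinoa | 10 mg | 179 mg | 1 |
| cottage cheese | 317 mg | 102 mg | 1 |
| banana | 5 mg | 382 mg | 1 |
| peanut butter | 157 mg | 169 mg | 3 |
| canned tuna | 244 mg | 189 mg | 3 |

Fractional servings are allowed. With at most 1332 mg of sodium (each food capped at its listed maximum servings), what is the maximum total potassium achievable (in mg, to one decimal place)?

Potassium per mg sodium: banana 76.4, quinoa 17.9, peanut butter 1.076, canned tuna 0.7746, cottage cheese 0.3218.
Take 1 serving of banana: uses 5 mg sodium, +382.0 mg potassium (running total 382.0 mg).
Take 1 serving of quinoa: uses 10 mg sodium, +179.0 mg potassium (running total 561.0 mg).
Take 3 servings of peanut butter: uses 471 mg sodium, +507.0 mg potassium (running total 1068.0 mg).
Take 3 servings of canned tuna: uses 732 mg sodium, +567.0 mg potassium (running total 1635.0 mg).
Take 0.3596 servings of cottage cheese: uses 114 mg sodium, +36.7 mg potassium (running total 1671.7 mg).
Greedy by best ratio exhausts the sodium allowance optimally: 1671.7 mg.

1671.7 mg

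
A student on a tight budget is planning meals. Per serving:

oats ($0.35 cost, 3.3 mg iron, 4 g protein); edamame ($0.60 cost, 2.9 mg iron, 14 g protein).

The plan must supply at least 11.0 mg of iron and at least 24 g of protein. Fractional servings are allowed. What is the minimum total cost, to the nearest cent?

At the optimum either one food covers both requirements or two foods hit both targets exactly; no other combination can be cheaper.
oats only: max(11.0/3.3, 24/4) = 6 servings → $2.10.
edamame only: max(11.0/2.9, 24/14) = 3.793 servings → $2.28.
oats + edamame with both tight: 2.439 servings and 1.017 servings → $1.46.
So the least-cost plan costs $1.46.

$1.46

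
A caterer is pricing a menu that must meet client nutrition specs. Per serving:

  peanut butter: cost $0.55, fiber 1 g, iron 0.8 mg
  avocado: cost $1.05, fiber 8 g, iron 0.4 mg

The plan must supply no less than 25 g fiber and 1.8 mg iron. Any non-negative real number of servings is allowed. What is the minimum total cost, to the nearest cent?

$3.59

peanut butter only: max(25/1, 1.8/0.8) = 25 servings → $13.75.
avocado only: max(25/8, 1.8/0.4) = 4.5 servings → $4.72.
peanut butter + avocado with both tight: 0.7333 servings and 3.033 servings → $3.59.
The minimum over all feasible corners is $3.59.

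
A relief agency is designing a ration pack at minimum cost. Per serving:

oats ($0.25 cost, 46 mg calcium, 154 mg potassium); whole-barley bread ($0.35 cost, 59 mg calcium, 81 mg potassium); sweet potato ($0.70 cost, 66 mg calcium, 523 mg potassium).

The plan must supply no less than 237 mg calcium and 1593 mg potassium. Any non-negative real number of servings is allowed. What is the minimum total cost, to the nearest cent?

oats only: max(237/46, 1593/154) = 10.34 servings → $2.59.
whole-barley bread only: max(237/59, 1593/81) = 19.67 servings → $6.88.
sweet potato only: max(237/66, 1593/523) = 3.591 servings → $2.51.
oats + whole-barley bread: intersection lies outside the first quadrant.
oats + sweet potato with both tight: 1.354 servings and 2.647 servings → $2.19.
whole-barley bread + sweet potato with both tight: 0.7374 servings and 2.932 servings → $2.31.
Cheapest feasible corner: $2.19.

$2.19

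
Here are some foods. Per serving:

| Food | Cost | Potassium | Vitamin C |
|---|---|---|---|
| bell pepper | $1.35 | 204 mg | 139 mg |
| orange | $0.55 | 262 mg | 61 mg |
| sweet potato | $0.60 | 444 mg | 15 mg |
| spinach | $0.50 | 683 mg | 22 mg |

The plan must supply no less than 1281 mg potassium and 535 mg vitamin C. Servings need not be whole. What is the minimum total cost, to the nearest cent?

$4.82

Check every corner: each single food scaled to meet both minima, and each pair solved so both constraints bind.
bell pepper only: max(1281/204, 535/139) = 6.279 servings → $8.48.
orange only: max(1281/262, 535/61) = 8.77 servings → $4.82.
sweet potato only: max(1281/444, 535/15) = 35.67 servings → $21.40.
spinach only: max(1281/683, 535/22) = 24.32 servings → $12.16.
bell pepper + orange with both tight: 2.587 servings and 2.875 servings → $5.07.
bell pepper + sweet potato with both tight: 3.722 servings and 1.175 servings → $5.73.
bell pepper + spinach with both tight: 3.728 servings and 0.762 servings → $5.41.
orange + sweet potato with both targets exact would need a negative amount; discard.
orange + spinach with both targets exact would need a negative amount; discard.
sweet potato + spinach: the both-tight solution has a negative serving — not a feasible corner.
So the least-cost plan costs $4.82.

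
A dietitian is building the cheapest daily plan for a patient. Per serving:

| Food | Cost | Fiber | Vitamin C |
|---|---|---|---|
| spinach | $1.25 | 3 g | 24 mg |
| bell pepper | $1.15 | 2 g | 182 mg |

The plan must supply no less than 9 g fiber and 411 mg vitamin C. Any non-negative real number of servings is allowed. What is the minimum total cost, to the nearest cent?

$4.40

At the optimum either one food covers both requirements or two foods hit both targets exactly; no other combination can be cheaper.
spinach only: max(9/3, 411/24) = 17.12 servings → $21.41.
bell pepper only: max(9/2, 411/182) = 4.5 servings → $5.17.
spinach + bell pepper with both tight: 1.639 servings and 2.042 servings → $4.40.
So the least-cost plan costs $4.40.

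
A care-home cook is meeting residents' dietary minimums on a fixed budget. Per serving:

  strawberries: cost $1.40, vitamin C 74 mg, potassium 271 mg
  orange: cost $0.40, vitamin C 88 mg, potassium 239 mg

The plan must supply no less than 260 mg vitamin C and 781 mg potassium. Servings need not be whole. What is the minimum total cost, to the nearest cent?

$1.31

strawberries only: max(260/74, 781/271) = 3.514 servings → $4.92.
orange only: max(260/88, 781/239) = 3.268 servings → $1.31.
strawberries + orange with both tight: 1.069 servings and 2.056 servings → $2.32.
The minimum over all feasible corners is $1.31.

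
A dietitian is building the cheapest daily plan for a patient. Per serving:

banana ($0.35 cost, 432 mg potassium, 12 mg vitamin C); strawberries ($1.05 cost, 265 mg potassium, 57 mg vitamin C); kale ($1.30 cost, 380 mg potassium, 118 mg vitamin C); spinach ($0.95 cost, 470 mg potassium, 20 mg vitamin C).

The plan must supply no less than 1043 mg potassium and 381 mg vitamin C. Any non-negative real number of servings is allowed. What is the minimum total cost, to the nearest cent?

$4.20

This is a tiny linear program; its minimum lies at a vertex of the feasible set. List the vertices and price them.
banana only: max(1043/432, 381/12) = 31.75 servings → $11.11.
strawberries only: max(1043/265, 381/57) = 6.684 servings → $7.02.
kale only: max(1043/380, 381/118) = 3.229 servings → $4.20.
spinach only: max(1043/470, 381/20) = 19.05 servings → $18.10.
banana + strawberries: intersection lies outside the first quadrant.
banana + kale with both targets exact would need a negative amount; discard.
banana + spinach: the both-tight solution has a negative serving — not a feasible corner.
strawberries + kale with both targets exact would need a negative amount; discard.
strawberries + spinach: intersection lies outside the first quadrant.
kale + spinach: the both-tight solution has a negative serving — not a feasible corner.
Cheapest feasible corner: $4.20.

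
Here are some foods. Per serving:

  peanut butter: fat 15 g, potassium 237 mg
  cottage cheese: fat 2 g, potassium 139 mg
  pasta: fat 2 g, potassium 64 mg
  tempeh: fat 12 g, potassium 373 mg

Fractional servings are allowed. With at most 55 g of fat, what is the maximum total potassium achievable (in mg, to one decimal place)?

3822.5 mg

Potassium per g fat: cottage cheese 69.5, pasta 32, tempeh 31.08, peanut butter 15.8.
With no serving limits, spend the whole fat allowance on cottage cheese: 55 g / 2 g × 139 mg = 3822.5 mg.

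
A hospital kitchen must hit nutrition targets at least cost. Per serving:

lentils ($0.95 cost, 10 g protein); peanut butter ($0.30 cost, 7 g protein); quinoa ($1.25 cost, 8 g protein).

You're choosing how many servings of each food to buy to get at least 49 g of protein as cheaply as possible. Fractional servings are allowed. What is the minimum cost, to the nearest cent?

$2.10

Cost per g of protein: peanut butter $0.0429, lentils $0.0950, quinoa $0.1562.
With no serving limits, use only peanut butter: 49 g / 7 g = 7 servings × $0.30 = $2.10.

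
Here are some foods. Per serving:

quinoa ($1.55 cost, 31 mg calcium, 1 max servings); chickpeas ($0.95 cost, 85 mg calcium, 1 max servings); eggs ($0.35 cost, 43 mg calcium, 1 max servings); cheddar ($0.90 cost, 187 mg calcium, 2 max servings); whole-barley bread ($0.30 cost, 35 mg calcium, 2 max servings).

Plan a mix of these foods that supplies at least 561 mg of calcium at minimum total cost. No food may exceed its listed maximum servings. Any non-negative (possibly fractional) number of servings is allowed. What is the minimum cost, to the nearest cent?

Cost per mg of calcium: cheddar $0.0048, eggs $0.0081, whole-barley bread $0.0086, chickpeas $0.0112, quinoa $0.0500.
Take 2 servings of cheddar: +374.0 mg calcium for $1.80 (total $1.80, still need 187.0 mg).
Take 1 serving of eggs: +43.0 mg calcium for $0.35 (total $2.15, still need 144.0 mg).
Take 2 servings of whole-barley bread: +70.0 mg calcium for $0.60 (total $2.75, still need 74.0 mg).
Take 0.8706 servings of chickpeas: +74.0 mg calcium for $0.83 (total $3.58, still need 0.0 mg).
Filling from the cheapest source first is optimal under one linear minimum: $3.58.

$3.58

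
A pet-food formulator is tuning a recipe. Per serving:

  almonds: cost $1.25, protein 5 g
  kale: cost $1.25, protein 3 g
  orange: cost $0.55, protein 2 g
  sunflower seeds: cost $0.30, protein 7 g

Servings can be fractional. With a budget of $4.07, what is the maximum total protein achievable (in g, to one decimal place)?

95.0 g

Protein per dollar: sunflower seeds 23.33, almonds 4, orange 3.636, kale 2.4.
With no serving limits, spend the whole cost allowance on sunflower seeds: $4.07 / $0.30 × 7 g = 95.0 g.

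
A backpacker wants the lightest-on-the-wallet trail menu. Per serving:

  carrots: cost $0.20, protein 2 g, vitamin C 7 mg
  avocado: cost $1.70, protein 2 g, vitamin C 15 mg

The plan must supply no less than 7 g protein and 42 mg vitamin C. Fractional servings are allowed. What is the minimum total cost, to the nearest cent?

$1.20

A basic optimal solution has at most two foods positive. Try each food alone and each pair with both targets met exactly.
carrots only: max(7/2, 42/7) = 6 servings → $1.20.
avocado only: max(7/2, 42/15) = 3.5 servings → $5.95.
carrots + avocado with both tight: 1.312 servings and 2.188 servings → $3.98.
So the least-cost plan costs $1.20.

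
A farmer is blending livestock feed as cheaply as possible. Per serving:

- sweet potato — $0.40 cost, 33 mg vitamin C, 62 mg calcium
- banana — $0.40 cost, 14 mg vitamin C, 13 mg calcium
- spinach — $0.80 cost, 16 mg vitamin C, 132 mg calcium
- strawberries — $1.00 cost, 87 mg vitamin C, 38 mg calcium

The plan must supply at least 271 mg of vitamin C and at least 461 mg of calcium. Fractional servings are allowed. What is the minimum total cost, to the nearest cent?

A basic optimal solution has at most two foods positive. Try each food alone and each pair with both targets met exactly.
sweet potato only: max(271/33, 461/62) = 8.212 servings → $3.28.
banana only: max(271/14, 461/13) = 35.46 servings → $14.18.
spinach only: max(271/16, 461/132) = 16.94 servings → $13.55.
strawberries only: max(271/87, 461/38) = 12.13 servings → $12.13.
sweet potato + banana with both tight: 6.677 servings and 3.62 servings → $4.12.
sweet potato + spinach with both targets exact would need a negative amount; discard.
sweet potato + strawberries with both tight: 7.2 servings and 0.3838 servings → $3.26.
banana + spinach with both tight: 17.31 servings and 1.787 servings → $8.36.
banana + strawberries: the both-tight solution has a negative serving — not a feasible corner.
spinach + strawberries with both tight: 2.741 servings and 2.611 servings → $4.80.
The minimum over all feasible corners is $3.26.

$3.26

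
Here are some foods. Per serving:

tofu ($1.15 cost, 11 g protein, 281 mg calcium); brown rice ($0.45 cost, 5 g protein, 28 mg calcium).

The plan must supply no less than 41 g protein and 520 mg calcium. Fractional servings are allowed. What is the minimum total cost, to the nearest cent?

Two binding constraints pin down two serving amounts, so the optimal mix uses at most two foods. The candidates are each food alone (scaled to the tighter of protein/calcium) and each pair with both constraints tight.
tofu only: max(41/11, 520/281) = 3.727 servings → $4.29.
brown rice only: max(41/5, 520/28) = 18.57 servings → $8.36.
tofu + brown rice with both tight: 1.324 servings and 5.288 servings → $3.90.
Cheapest feasible corner: $3.90.

$3.90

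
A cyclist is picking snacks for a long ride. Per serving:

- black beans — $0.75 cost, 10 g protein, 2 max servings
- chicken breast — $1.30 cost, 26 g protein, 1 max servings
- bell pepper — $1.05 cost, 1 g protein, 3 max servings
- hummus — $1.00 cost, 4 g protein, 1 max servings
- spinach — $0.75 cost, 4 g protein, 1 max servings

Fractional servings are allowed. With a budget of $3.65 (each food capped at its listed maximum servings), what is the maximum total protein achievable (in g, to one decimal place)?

50.4 g

Protein per dollar: chicken breast 20, black beans 13.33, spinach 5.333, hummus 4, bell pepper 0.9524.
Take 1 serving of chicken breast: spends $1.30, +26.0 g protein (running total 26.0 g).
Take 2 servings of black beans: spends $1.50, +20.0 g protein (running total 46.0 g).
Take 1 serving of spinach: spends $0.75, +4.0 g protein (running total 50.0 g).
Take 0.1 servings of hummus: spends $0.10, +0.4 g protein (running total 50.4 g).
Greedy by best ratio exhausts the cost allowance optimally: 50.4 g.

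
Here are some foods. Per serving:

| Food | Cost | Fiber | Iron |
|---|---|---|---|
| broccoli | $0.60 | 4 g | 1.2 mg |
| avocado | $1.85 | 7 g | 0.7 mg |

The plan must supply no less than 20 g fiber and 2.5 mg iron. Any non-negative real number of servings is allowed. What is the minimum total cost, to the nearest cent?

$3.00

Compare the cost at each extreme point of the feasible region.
broccoli only: max(20/4, 2.5/1.2) = 5 servings → $3.00.
avocado only: max(20/7, 2.5/0.7) = 3.571 servings → $6.61.
broccoli + avocado with both tight: 0.625 servings and 2.5 servings → $5.00.
The minimum over all feasible corners is $3.00.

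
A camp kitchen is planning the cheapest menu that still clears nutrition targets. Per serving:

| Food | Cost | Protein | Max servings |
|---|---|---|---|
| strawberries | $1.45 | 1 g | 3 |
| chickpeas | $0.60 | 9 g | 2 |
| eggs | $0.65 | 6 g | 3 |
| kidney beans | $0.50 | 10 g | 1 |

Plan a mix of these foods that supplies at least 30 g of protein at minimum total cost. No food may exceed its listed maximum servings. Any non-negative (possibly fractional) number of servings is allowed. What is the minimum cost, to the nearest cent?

$1.92

Cost per g of protein: kidney beans $0.0500, chickpeas $0.0667, eggs $0.1083, strawberries $1.4500.
Take 1 serving of kidney beans: +10.0 g protein for $0.50 (total $0.50, still need 20.0 g).
Take 2 servings of chickpeas: +18.0 g protein for $1.20 (total $1.70, still need 2.0 g).
Take 0.3333 servings of eggs: +2.0 g protein for $0.22 (total $1.92, still need 0.0 g).
Greedy by cheapest-per-g is optimal for a single linear constraint, so the minimum cost is $1.92.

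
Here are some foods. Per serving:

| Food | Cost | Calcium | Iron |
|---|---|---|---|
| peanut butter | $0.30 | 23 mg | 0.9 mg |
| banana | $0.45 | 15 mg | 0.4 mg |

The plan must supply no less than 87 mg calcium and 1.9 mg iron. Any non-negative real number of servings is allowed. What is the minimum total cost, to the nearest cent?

$1.13

peanut butter only: max(87/23, 1.9/0.9) = 3.783 servings → $1.13.
banana only: max(87/15, 1.9/0.4) = 5.8 servings → $2.61.
peanut butter + banana: the both-tight solution has a negative serving — not a feasible corner.
Cheapest feasible corner: $1.13.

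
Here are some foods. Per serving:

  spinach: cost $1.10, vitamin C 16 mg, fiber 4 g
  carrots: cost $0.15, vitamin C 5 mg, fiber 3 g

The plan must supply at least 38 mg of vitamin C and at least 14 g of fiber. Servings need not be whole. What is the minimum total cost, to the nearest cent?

$1.14

At the optimum either one food covers both requirements or two foods hit both targets exactly; no other combination can be cheaper.
spinach only: max(38/16, 14/4) = 3.5 servings → $3.85.
carrots only: max(38/5, 14/3) = 7.6 servings → $1.14.
spinach + carrots with both tight: 1.571 servings and 2.571 servings → $2.11.
The minimum over all feasible corners is $1.14.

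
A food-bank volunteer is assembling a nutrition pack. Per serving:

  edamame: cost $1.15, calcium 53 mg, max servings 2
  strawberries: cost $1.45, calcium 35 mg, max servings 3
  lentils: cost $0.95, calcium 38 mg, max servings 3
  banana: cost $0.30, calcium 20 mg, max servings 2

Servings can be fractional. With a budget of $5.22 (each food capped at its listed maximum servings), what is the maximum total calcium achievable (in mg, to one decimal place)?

Calcium per dollar: banana 66.67, edamame 46.09, lentils 40, strawberries 24.14.
Take 2 servings of banana: spends $0.60, +40.0 mg calcium (running total 40.0 mg).
Take 2 servings of edamame: spends $2.30, +106.0 mg calcium (running total 146.0 mg).
Take 2.442 servings of lentils: spends $2.32, +92.8 mg calcium (running total 238.8 mg).
Greedy by best ratio exhausts the cost allowance optimally: 238.8 mg.

238.8 mg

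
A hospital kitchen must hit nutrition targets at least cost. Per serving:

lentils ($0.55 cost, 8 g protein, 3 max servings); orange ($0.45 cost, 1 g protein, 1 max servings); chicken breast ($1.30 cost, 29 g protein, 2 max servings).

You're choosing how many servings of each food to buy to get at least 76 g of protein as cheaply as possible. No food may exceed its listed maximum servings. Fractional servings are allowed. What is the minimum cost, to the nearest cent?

Cost per g of protein: chicken breast $0.0448, lentils $0.0688, orange $0.4500.
Take 2 servings of chicken breast: +58.0 g protein for $2.60 (total $2.60, still need 18.0 g).
Take 2.25 servings of lentils: +18.0 g protein for $1.24 (total $3.84, still need 0.0 g).
Filling from the cheapest source first is optimal under one linear minimum: $3.84.

$3.84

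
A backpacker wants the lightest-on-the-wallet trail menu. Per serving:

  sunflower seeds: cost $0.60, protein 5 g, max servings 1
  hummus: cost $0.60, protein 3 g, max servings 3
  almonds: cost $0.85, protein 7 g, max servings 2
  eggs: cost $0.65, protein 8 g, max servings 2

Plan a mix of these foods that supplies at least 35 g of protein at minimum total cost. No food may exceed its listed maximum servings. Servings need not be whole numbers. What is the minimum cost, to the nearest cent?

Cost per g of protein: eggs $0.0813, sunflower seeds $0.1200, almonds $0.1214, hummus $0.2000.
Take 2 servings of eggs: +16.0 g protein for $1.30 (total $1.30, still need 19.0 g).
Take 1 serving of sunflower seeds: +5.0 g protein for $0.60 (total $1.90, still need 14.0 g).
Take 2 servings of almonds: +14.0 g protein for $1.70 (total $3.60, still need 0.0 g).
Filling from the cheapest source first is optimal under one linear minimum: $3.60.

$3.60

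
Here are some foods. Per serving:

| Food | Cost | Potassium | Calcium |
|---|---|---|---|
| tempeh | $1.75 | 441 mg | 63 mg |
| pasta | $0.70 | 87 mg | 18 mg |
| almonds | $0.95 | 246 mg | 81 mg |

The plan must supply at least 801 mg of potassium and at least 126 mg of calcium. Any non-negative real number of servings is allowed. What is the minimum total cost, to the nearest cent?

$3.09

With two linear requirements the optimum uses one or two foods; enumerate the corners.
tempeh only: max(801/441, 126/63) = 2 servings → $3.50.
pasta only: max(801/87, 126/18) = 9.207 servings → $6.44.
almonds only: max(801/246, 126/81) = 3.256 servings → $3.09.
tempeh + pasta with both tight: 1.407 servings and 2.077 servings → $3.92.
tempeh + almonds with both tight: 1.676 servings and 0.2523 servings → $3.17.
pasta + almonds: the both-tight solution has a negative serving — not a feasible corner.
The minimum over all feasible corners is $3.09.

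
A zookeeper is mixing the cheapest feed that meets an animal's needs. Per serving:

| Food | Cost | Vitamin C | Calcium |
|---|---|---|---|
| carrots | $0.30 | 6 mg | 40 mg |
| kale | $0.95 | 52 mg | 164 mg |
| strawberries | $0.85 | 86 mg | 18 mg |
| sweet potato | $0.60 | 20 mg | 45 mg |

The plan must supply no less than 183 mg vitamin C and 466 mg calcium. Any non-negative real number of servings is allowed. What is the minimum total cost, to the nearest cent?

$3.03

Compare the cost at each extreme point of the feasible region.
carrots only: max(183/6, 466/40) = 30.5 servings → $9.15.
kale only: max(183/52, 466/164) = 3.519 servings → $3.34.
strawberries only: max(183/86, 466/18) = 25.89 servings → $22.01.
sweet potato only: max(183/20, 466/45) = 10.36 servings → $6.21.
carrots + kale: intersection lies outside the first quadrant.
carrots + strawberries with both tight: 11.04 servings and 1.358 servings → $4.47.
carrots + sweet potato with both tight: 2.047 servings and 8.536 servings → $5.74.
kale + strawberries with both tight: 2.793 servings and 0.4389 servings → $3.03.
kale + sweet potato with both tight: 1.154 servings and 6.149 servings → $4.79.
strawberries + sweet potato with both targets exact would need a negative amount; discard.
So the least-cost plan costs $3.03.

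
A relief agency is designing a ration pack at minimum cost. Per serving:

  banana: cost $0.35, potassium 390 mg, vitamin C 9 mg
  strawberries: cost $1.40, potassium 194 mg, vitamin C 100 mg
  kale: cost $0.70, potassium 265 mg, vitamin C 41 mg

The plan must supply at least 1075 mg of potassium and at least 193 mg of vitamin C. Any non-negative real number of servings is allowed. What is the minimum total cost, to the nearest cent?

An LP optimum is at a vertex; with two nutrient constraints at most two foods are used. Check each candidate.
banana only: max(1075/390, 193/9) = 21.44 servings → $7.51.
strawberries only: max(1075/194, 193/100) = 5.541 servings → $7.76.
kale only: max(1075/265, 193/41) = 4.707 servings → $3.30.
banana + strawberries with both tight: 1.881 servings and 1.761 servings → $3.12.
banana + kale: intersection lies outside the first quadrant.
strawberries + kale with both tight: 0.3812 servings and 3.778 servings → $3.18.
The minimum over all feasible corners is $3.12.

$3.12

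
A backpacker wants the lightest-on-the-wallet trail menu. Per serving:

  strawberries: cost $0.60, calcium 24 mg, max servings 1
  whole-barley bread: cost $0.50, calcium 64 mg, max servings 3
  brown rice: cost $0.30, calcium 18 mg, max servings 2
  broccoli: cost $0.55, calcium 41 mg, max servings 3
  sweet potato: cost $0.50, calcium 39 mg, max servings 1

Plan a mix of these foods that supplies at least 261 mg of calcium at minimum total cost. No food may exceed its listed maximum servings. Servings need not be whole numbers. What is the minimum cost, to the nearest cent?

$2.40

Cost per mg of calcium: whole-barley bread $0.0078, sweet potato $0.0128, broccoli $0.0134, brown rice $0.0167, strawberries $0.0250.
Take 3 servings of whole-barley bread: +192.0 mg calcium for $1.50 (total $1.50, still need 69.0 mg).
Take 1 serving of sweet potato: +39.0 mg calcium for $0.50 (total $2.00, still need 30.0 mg).
Take 0.7317 servings of broccoli: +30.0 mg calcium for $0.40 (total $2.40, still need 0.0 mg).
Greedy by cheapest-per-mg is optimal for a single linear constraint, so the minimum cost is $2.40.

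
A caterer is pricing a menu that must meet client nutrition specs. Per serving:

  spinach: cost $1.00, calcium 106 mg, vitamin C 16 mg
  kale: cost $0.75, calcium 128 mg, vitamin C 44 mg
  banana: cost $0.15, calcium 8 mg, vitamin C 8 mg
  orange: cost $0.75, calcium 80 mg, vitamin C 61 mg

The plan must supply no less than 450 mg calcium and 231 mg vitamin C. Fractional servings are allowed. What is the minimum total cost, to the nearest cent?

$3.28

Check every corner: each single food scaled to meet both minima, and each pair solved so both constraints bind.
spinach only: max(450/106, 231/16) = 14.44 servings → $14.44.
kale only: max(450/128, 231/44) = 5.25 servings → $3.94.
banana only: max(450/8, 231/8) = 56.25 servings → $8.44.
orange only: max(450/80, 231/61) = 5.625 servings → $4.22.
spinach + kale: the both-tight solution has a negative serving — not a feasible corner.
spinach + banana with both tight: 2.433 servings and 24.01 servings → $6.03.
spinach + orange with both tight: 1.73 servings and 3.333 servings → $4.23.
kale + banana with both tight: 2.607 servings and 14.54 servings → $4.14.
kale + orange with both tight: 2.092 servings and 2.278 servings → $3.28.
banana + orange: intersection lies outside the first quadrant.
So the least-cost plan costs $3.28.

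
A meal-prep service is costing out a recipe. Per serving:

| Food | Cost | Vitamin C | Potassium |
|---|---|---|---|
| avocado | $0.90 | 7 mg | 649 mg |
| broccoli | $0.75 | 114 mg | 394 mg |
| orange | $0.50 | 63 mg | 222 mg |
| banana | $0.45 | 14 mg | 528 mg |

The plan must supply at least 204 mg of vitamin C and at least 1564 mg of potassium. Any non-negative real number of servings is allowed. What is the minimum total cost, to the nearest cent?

Compare the cost at each extreme point of the feasible region.
avocado only: max(204/7, 1564/649) = 29.14 servings → $26.23.
broccoli only: max(204/114, 1564/394) = 3.97 servings → $2.98.
orange only: max(204/63, 1564/222) = 7.045 servings → $3.52.
banana only: max(204/14, 1564/528) = 14.57 servings → $6.56.
avocado + broccoli with both tight: 1.375 servings and 1.705 servings → $2.52.
avocado + orange with both tight: 1.354 servings and 3.088 servings → $2.76.
avocado + banana with both targets exact would need a negative amount; discard.
broccoli + orange: intersection lies outside the first quadrant.
broccoli + banana with both tight: 1.57 servings and 1.791 servings → $1.98.
orange + banana with both tight: 2.846 servings and 1.766 servings → $2.22.
So the least-cost plan costs $1.98.

$1.98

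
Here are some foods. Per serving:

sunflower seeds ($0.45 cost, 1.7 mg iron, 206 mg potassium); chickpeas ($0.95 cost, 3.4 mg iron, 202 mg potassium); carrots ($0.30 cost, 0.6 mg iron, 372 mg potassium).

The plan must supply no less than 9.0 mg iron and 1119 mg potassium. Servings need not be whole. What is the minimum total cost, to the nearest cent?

For a min-cost LP with two ≥-constraints, a basic feasible solution has at most two positive variables.
sunflower seeds only: max(9.0/1.7, 1119/206) = 5.432 servings → $2.44.
chickpeas only: max(9.0/3.4, 1119/202) = 5.54 servings → $5.26.
carrots only: max(9.0/0.6, 1119/372) = 15 servings → $4.50.
sunflower seeds + chickpeas: the both-tight solution has a negative serving — not a feasible corner.
sunflower seeds + carrots with both tight: 5.261 servings and 0.09493 servings → $2.40.
chickpeas + carrots with both tight: 2.341 servings and 1.737 servings → $2.74.
Cheapest feasible corner: $2.40.

$2.40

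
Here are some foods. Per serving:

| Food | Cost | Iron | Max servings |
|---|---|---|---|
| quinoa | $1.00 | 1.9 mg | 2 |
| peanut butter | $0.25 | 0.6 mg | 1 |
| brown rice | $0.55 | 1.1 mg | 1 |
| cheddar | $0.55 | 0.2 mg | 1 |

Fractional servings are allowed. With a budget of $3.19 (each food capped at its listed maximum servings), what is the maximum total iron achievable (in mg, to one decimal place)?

Iron per dollar: peanut butter 2.4, brown rice 2, quinoa 1.9, cheddar 0.3636.
Take 1 serving of peanut butter: spends $0.25, +0.6 mg iron (running total 0.6 mg).
Take 1 serving of brown rice: spends $0.55, +1.1 mg iron (running total 1.7 mg).
Take 2 servings of quinoa: spends $2.00, +3.8 mg iron (running total 5.5 mg).
Take 0.7091 servings of cheddar: spends $0.39, +0.1 mg iron (running total 5.6 mg).
Greedy by best ratio exhausts the cost allowance optimally: 5.6 mg.

5.6 mg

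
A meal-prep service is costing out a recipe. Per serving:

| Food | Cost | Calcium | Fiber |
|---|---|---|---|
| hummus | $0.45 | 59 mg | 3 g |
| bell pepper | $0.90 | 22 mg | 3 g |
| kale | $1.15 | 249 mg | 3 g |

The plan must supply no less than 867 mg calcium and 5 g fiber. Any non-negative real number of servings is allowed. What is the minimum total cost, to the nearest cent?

$4.00

hummus only: max(867/59, 5/3) = 14.69 servings → $6.61.
bell pepper only: max(867/22, 5/3) = 39.41 servings → $35.47.
kale only: max(867/249, 5/3) = 3.482 servings → $4.00.
hummus + bell pepper: intersection lies outside the first quadrant.
hummus + kale: intersection lies outside the first quadrant.
bell pepper + kale with both targets exact would need a negative amount; discard.
So the least-cost plan costs $4.00.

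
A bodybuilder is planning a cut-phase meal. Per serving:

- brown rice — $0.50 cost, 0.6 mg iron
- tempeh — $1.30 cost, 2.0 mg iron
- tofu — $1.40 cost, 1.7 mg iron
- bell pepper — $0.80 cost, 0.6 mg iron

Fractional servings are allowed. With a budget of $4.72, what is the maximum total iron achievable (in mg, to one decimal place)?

Iron per dollar: tempeh 1.538, tofu 1.214, brown rice 1.2, bell pepper 0.75.
With no serving limits, spend the whole cost allowance on tempeh: $4.72 / $1.30 × 2.0 mg = 7.3 mg.

7.3 mg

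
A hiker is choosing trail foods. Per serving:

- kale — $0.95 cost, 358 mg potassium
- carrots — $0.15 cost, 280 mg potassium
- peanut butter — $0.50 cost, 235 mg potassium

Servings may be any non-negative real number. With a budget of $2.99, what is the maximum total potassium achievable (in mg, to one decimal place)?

5581.3 mg

Potassium per dollar: carrots 1867, peanut butter 470, kale 376.8.
With no serving limits, spend the whole cost allowance on carrots: $2.99 / $0.15 × 280 mg = 5581.3 mg.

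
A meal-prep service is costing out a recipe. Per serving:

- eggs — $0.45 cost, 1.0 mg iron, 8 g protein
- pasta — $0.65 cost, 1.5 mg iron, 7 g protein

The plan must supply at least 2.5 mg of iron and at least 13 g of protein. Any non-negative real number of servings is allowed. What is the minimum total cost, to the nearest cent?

$1.09

Minimising a linear cost over {iron ≥ 2.5, protein ≥ 13, servings ≥ 0} — the optimum is at a vertex, using one or two foods.
eggs only: max(2.5/1.0, 13/8) = 2.5 servings → $1.12.
pasta only: max(2.5/1.5, 13/7) = 1.857 servings → $1.21.
eggs + pasta with both tight: 0.4 servings and 1.4 servings → $1.09.
So the least-cost plan costs $1.09.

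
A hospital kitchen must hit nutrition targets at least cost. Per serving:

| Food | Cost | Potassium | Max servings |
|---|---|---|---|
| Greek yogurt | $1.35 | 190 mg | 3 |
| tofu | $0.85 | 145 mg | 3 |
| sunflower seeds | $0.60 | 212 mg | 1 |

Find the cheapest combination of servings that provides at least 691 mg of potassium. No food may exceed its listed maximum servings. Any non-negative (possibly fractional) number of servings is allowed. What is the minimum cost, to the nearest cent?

Cost per mg of potassium: sunflower seeds $0.0028, tofu $0.0059, Greek yogurt $0.0071.
Take 1 serving of sunflower seeds: +212.0 mg potassium for $0.60 (total $0.60, still need 479.0 mg).
Take 3 servings of tofu: +435.0 mg potassium for $2.55 (total $3.15, still need 44.0 mg).
Take 0.2316 servings of Greek yogurt: +44.0 mg potassium for $0.31 (total $3.46, still need 0.0 mg).
Greedy by cheapest-per-mg is optimal for a single linear constraint, so the minimum cost is $3.46.

$3.46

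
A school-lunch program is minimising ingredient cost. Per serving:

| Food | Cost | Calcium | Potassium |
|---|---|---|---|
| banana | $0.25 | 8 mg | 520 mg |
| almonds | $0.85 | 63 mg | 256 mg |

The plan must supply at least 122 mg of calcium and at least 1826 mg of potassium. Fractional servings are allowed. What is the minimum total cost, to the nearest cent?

A basic optimal solution has at most two foods positive. Try each food alone and each pair with both targets met exactly.
banana only: max(122/8, 1826/520) = 15.25 servings → $3.81.
almonds only: max(122/63, 1826/256) = 7.133 servings → $6.06.
banana + almonds with both tight: 2.729 servings and 1.59 servings → $2.03.
So the least-cost plan costs $2.03.

$2.03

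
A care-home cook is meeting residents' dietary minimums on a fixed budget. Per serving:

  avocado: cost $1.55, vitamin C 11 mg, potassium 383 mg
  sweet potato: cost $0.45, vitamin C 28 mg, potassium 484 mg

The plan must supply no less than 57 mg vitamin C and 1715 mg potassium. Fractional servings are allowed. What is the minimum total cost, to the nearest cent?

With two linear requirements the optimum uses one or two foods; enumerate the corners.
avocado only: max(57/11, 1715/383) = 5.182 servings → $8.03.
sweet potato only: max(57/28, 1715/484) = 3.543 servings → $1.59.
avocado + sweet potato with both tight: 3.784 servings and 0.5493 servings → $6.11.
The minimum over all feasible corners is $1.59.

$1.59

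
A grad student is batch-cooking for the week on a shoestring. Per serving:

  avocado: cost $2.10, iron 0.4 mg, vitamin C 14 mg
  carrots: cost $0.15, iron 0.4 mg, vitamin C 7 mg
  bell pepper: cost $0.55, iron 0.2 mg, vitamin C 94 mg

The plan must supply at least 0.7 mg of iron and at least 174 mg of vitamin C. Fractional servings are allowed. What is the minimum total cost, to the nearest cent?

An LP optimum is at a vertex; with two nutrient constraints at most two foods are used. Check each candidate.
avocado only: max(0.7/0.4, 174/14) = 12.43 servings → $26.10.
carrots only: max(0.7/0.4, 174/7) = 24.86 servings → $3.73.
bell pepper only: max(0.7/0.2, 174/94) = 3.5 servings → $1.93.
avocado + carrots: intersection lies outside the first quadrant.
avocado + bell pepper with both tight: 0.8908 servings and 1.718 servings → $2.82.
carrots + bell pepper with both tight: 0.8564 servings and 1.787 servings → $1.11.
So the least-cost plan costs $1.11.

$1.11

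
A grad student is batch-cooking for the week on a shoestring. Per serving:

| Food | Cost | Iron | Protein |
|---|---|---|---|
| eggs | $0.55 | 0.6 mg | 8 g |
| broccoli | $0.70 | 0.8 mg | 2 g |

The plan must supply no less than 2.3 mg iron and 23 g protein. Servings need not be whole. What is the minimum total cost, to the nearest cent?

$2.08

Minimising a linear cost over {iron ≥ 2.3, protein ≥ 23, servings ≥ 0} — the optimum is at a vertex, using one or two foods.
eggs only: max(2.3/0.6, 23/8) = 3.833 servings → $2.11.
broccoli only: max(2.3/0.8, 23/2) = 11.5 servings → $8.05.
eggs + broccoli with both tight: 2.654 servings and 0.8846 servings → $2.08.
So the least-cost plan costs $2.08.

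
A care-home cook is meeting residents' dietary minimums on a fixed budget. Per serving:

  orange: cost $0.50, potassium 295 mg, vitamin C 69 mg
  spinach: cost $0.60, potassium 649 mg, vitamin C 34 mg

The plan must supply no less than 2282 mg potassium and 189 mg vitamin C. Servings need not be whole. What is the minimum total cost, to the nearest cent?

$2.40

orange only: max(2282/295, 189/69) = 7.736 servings → $3.87.
spinach only: max(2282/649, 189/34) = 5.559 servings → $3.34.
orange + spinach with both tight: 1.297 servings and 2.927 servings → $2.40.
So the least-cost plan costs $2.40.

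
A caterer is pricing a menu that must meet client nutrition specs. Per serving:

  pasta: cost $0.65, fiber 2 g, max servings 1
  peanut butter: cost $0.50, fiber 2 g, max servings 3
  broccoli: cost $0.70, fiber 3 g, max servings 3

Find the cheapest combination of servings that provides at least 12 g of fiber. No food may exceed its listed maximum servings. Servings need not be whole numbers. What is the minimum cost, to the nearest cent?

Cost per g of fiber: broccoli $0.2333, peanut butter $0.2500, pasta $0.3250.
Take 3 servings of broccoli: +9.0 g fiber for $2.10 (total $2.10, still need 3.0 g).
Take 1.5 servings of peanut butter: +3.0 g fiber for $0.75 (total $2.85, still need 0.0 g).
Greedy by cheapest-per-g is optimal for a single linear constraint, so the minimum cost is $2.85.

$2.85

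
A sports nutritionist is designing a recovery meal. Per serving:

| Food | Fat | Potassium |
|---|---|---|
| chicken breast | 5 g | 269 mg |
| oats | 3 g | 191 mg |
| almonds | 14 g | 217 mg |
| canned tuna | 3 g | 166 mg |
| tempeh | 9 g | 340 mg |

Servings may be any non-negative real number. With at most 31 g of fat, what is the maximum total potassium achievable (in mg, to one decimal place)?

1973.7 mg

Potassium per g fat: oats 63.67, canned tuna 55.33, chicken breast 53.8, tempeh 37.78, almonds 15.5.
With no serving limits, spend the whole fat allowance on oats: 31 g / 3 g × 191 mg = 1973.7 mg.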